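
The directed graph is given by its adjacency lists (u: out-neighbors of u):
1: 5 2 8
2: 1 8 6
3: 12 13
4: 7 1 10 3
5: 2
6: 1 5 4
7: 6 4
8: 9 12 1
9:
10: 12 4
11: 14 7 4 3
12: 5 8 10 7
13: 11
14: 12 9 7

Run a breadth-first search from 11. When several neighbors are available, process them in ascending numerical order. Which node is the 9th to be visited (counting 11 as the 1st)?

10

Visit 11; enqueue 3, 4, 7, 14 → queue [3, 4, 7, 14]
Visit 3; enqueue 12, 13 → queue [4, 7, 14, 12, 13]
Visit 4; enqueue 1, 10 → queue [7, 14, 12, 13, 1, 10]
Visit 7; enqueue 6 → queue [14, 12, 13, 1, 10, 6]
Visit 14; enqueue 9 → queue [12, 13, 1, 10, 6, 9]
Visit 12; enqueue 5, 8 → queue [13, 1, 10, 6, 9, 5, 8]
Visit 13 → queue [1, 10, 6, 9, 5, 8]
Visit 1; enqueue 2 → queue [10, 6, 9, 5, 8, 2]
Visit 10 → queue [6, 9, 5, 8, 2]
Visit 6 → queue [9, 5, 8, 2]
Visit 9 → queue [5, 8, 2]
Visit 5 → queue [8, 2]
Visit 8 → queue [2]
Visit 2 → queue []

Visit order: 11, 3, 4, 7, 14, 12, 13, 1, 10, 6, 9, 5, 8, 2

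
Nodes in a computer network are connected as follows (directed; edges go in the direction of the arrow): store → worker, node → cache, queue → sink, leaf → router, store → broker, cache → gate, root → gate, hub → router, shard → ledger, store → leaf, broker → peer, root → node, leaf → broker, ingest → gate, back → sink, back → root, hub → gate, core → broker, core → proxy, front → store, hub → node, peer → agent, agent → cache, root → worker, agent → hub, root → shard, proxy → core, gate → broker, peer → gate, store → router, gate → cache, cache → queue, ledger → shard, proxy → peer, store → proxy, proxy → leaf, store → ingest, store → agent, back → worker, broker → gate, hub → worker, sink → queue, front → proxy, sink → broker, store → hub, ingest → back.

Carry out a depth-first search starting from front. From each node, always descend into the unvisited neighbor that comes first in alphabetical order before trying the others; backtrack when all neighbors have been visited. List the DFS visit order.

Visit front
front → proxy
proxy → core
core → broker
broker → gate
gate → cache
cache → queue
queue → sink
broker → peer
peer → agent
agent → hub
hub → node
hub → router
hub → worker
proxy → leaf
front → store
store → ingest
ingest → back
back → root
root → shard
shard → ledger

front → proxy → core → broker → gate → cache → queue → sink → peer → agent → hub → node → router → worker → leaf → store → ingest → back → root → shard → ledger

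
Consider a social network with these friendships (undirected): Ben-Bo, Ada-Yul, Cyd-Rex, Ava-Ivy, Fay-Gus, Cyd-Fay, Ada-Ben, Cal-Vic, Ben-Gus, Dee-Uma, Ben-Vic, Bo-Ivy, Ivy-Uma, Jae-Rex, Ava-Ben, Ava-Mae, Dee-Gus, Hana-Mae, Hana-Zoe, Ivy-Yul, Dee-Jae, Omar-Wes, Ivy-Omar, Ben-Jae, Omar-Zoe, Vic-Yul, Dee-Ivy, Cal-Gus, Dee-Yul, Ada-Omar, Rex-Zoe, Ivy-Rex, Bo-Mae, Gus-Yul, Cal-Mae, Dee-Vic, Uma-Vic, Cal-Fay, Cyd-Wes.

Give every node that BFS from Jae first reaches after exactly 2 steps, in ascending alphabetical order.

Ada, Ava, Bo, Cyd, Gus, Ivy, Uma, Vic, Yul, Zoe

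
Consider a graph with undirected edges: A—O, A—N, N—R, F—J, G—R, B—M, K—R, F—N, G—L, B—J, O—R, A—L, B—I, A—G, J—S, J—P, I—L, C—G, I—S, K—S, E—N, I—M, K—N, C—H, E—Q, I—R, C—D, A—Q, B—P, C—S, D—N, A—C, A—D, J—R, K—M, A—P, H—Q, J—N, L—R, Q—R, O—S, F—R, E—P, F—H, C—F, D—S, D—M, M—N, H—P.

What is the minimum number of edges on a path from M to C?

2

Level 0: M
Level 1: B, D, I, K, N
Level 2: A, C, E, F, J, L, P, R, S
Level 3: G, H, O, Q
C first appears at level 2.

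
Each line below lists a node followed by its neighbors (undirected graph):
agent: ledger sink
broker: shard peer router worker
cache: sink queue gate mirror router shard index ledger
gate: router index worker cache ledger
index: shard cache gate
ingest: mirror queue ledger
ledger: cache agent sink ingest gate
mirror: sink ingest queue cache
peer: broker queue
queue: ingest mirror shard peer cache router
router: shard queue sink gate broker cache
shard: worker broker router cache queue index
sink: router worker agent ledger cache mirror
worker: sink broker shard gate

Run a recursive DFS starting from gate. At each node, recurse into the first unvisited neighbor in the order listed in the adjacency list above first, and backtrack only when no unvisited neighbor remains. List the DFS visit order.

gate, router, shard, worker, sink, agent, ledger, cache, queue, ingest, mirror, peer, broker, index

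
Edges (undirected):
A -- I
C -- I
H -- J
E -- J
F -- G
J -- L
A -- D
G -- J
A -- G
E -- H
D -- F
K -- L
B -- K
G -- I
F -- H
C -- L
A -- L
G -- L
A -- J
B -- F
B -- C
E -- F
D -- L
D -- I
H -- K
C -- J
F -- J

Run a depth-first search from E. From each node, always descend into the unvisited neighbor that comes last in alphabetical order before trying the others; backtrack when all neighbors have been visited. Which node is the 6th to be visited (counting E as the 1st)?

F

Visit E
E → J
J → L
L → K
K → H
H → F
F → G
G → I
I → D
D → A
I → C
C → B

Visit order: E, J, L, K, H, F, G, I, D, A, C, B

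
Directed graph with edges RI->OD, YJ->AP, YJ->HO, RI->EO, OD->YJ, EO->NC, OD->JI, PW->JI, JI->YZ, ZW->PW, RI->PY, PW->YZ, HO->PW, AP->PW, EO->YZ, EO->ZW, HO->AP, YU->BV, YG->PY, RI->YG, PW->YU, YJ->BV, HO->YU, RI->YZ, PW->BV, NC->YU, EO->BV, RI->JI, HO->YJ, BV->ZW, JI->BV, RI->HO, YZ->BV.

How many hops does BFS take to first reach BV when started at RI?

Level 0: RI
Level 1: EO, HO, JI, OD, PY, YG, YZ
Level 2: AP, BV, NC, PW, YJ, YU, ZW
BV first appears at level 2.

2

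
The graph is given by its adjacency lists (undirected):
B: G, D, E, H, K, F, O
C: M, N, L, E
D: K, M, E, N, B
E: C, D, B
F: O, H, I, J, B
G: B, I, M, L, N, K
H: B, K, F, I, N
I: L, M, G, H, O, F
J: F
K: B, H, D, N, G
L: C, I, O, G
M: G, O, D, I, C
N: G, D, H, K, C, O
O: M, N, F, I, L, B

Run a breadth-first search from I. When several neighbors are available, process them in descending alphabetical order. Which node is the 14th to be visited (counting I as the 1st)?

E

Visit I; enqueue O, M, L, H, G, F → queue [O, M, L, H, G, F]
Visit O; enqueue N, B → queue [M, L, H, G, F, N, B]
Visit M; enqueue D, C → queue [L, H, G, F, N, B, D, C]
Visit L → queue [H, G, F, N, B, D, C]
Visit H; enqueue K → queue [G, F, N, B, D, C, K]
Visit G → queue [F, N, B, D, C, K]
Visit F; enqueue J → queue [N, B, D, C, K, J]
Visit N → queue [B, D, C, K, J]
Visit B; enqueue E → queue [D, C, K, J, E]
Visit D → queue [C, K, J, E]
Visit C → queue [K, J, E]
Visit K → queue [J, E]
Visit J → queue [E]
Visit E → queue []

Visit order: I, O, M, L, H, G, F, N, B, D, C, K, J, E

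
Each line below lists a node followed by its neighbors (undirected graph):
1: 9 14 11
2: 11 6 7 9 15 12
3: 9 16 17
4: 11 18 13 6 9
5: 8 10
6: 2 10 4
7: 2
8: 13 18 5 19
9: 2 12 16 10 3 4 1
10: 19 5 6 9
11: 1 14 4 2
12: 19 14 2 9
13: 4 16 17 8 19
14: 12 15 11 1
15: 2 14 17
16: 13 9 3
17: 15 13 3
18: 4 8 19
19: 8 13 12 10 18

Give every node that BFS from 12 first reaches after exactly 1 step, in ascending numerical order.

2, 9, 14, 19

Level 0: 12
Level 1: 2, 9, 14, 19
Level 2: 1, 3, 4, 6, 7, 8, 10, 11, 13, 15, 16, 18
Level 3: 5, 17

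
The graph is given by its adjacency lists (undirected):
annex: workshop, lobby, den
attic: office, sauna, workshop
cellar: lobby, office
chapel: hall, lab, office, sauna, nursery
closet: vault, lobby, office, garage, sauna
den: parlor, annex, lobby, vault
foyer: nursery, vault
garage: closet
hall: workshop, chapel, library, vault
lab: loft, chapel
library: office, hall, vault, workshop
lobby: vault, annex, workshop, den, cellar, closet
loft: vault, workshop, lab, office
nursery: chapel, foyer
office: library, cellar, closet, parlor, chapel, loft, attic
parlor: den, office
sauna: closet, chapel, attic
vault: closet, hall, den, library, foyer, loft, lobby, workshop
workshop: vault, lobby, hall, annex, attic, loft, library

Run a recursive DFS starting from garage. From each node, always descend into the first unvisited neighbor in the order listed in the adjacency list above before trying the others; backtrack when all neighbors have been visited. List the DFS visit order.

Visit garage
garage → closet
closet → vault
vault → hall
hall → workshop
workshop → lobby
lobby → annex
annex → den
den → parlor
parlor → office
office → library
office → cellar
office → chapel
chapel → lab
lab → loft
chapel → sauna
sauna → attic
chapel → nursery
nursery → foyer

garage, closet, vault, hall, workshop, lobby, annex, den, parlor, office, library, cellar, chapel, lab, loft, sauna, attic, nursery, foyer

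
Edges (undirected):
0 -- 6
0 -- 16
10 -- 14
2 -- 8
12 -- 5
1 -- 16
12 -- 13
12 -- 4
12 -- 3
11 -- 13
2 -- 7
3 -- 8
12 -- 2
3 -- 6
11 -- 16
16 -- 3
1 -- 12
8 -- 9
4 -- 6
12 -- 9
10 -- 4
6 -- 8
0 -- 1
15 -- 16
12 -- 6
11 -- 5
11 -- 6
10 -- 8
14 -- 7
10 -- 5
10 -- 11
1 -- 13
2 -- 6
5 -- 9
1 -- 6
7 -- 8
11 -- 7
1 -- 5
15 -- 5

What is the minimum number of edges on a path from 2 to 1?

2

Level 0: 2
Level 1: 6, 7, 8, 12
Level 2: 0, 1, 3, 4, 5, 9, 10, 11, 13, 14
Level 3: 15, 16
1 first appears at level 2.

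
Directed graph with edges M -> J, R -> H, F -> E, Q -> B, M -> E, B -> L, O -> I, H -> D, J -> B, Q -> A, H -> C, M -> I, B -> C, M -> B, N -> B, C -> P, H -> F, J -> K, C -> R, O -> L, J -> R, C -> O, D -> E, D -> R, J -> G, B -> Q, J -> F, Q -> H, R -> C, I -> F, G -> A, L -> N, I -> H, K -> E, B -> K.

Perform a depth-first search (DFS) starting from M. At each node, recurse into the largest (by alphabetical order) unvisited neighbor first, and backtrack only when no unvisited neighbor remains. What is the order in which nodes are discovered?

Visit M
M → J
J → R
R → H
H → F
F → E
H → D
H → C
C → P
C → O
O → L
L → N
N → B
B → Q
Q → A
B → K
O → I
J → G

M, J, R, H, F, E, D, C, P, O, L, N, B, Q, A, K, I, G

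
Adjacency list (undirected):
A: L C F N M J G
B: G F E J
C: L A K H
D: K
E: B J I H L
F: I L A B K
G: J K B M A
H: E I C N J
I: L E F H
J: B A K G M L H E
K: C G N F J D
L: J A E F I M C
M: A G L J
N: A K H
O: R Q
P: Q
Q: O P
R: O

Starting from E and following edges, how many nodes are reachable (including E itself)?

14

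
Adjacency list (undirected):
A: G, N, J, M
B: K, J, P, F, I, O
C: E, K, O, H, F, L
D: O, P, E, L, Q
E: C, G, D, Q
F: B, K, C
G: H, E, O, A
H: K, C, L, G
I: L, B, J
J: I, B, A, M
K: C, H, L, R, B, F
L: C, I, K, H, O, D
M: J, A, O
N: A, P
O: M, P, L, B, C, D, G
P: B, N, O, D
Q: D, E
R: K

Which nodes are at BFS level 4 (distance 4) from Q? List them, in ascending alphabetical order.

J, R

Level 0: Q
Level 1: D, E
Level 2: C, G, L, O, P
Level 3: A, B, F, H, I, K, M, N
Level 4: J, R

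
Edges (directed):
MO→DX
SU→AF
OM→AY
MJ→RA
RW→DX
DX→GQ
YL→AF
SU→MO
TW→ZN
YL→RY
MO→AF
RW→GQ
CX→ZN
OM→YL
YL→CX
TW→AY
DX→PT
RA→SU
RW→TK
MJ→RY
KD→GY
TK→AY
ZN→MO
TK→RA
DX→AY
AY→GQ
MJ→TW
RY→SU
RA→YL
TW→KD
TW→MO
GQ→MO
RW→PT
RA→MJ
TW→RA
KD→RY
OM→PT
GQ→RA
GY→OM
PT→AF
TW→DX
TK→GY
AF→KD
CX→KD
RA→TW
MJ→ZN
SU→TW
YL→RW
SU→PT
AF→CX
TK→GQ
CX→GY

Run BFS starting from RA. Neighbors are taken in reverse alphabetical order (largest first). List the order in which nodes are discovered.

RA, YL, TW, SU, MJ, RY, RW, CX, AF, ZN, MO, KD, DX, AY, PT, TK, GQ, GY, OM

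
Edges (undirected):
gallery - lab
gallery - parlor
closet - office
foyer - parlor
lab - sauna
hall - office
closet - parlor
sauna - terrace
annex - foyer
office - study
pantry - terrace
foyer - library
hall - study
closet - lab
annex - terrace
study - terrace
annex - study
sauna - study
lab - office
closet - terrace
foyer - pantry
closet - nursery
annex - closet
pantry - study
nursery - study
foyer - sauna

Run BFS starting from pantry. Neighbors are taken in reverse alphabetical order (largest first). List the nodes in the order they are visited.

Visit pantry; enqueue terrace, study, foyer → queue [terrace, study, foyer]
Visit terrace; enqueue sauna, closet, annex → queue [study, foyer, sauna, closet, annex]
Visit study; enqueue office, nursery, hall → queue [foyer, sauna, closet, annex, office, nursery, hall]
Visit foyer; enqueue parlor, library → queue [sauna, closet, annex, office, nursery, hall, parlor, library]
Visit sauna; enqueue lab → queue [closet, annex, office, nursery, hall, parlor, library, lab]
Visit closet → queue [annex, office, nursery, hall, parlor, library, lab]
Visit annex → queue [office, nursery, hall, parlor, library, lab]
Visit office → queue [nursery, hall, parlor, library, lab]
Visit nursery → queue [hall, parlor, library, lab]
Visit hall → queue [parlor, library, lab]
Visit parlor; enqueue gallery → queue [library, lab, gallery]
Visit library → queue [lab, gallery]
Visit lab → queue [gallery]
Visit gallery → queue []

pantry → terrace → study → foyer → sauna → closet → annex → office → nursery → hall → parlor → library → lab → gallery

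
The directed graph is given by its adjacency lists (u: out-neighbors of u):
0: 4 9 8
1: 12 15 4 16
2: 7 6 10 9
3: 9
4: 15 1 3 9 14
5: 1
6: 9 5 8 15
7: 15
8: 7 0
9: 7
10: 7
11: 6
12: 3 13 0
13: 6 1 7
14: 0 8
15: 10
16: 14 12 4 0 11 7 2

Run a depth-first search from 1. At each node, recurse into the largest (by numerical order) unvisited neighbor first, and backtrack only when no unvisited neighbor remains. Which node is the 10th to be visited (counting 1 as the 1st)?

Visit 1
1 → 16
16 → 14
14 → 8
8 → 7
7 → 15
15 → 10
8 → 0
0 → 9
0 → 4
4 → 3
16 → 12
12 → 13
13 → 6
6 → 5
16 → 11
16 → 2

Visit order: 1, 16, 14, 8, 7, 15, 10, 0, 9, 4, 3, 12, 13, 6, 5, 11, 2

4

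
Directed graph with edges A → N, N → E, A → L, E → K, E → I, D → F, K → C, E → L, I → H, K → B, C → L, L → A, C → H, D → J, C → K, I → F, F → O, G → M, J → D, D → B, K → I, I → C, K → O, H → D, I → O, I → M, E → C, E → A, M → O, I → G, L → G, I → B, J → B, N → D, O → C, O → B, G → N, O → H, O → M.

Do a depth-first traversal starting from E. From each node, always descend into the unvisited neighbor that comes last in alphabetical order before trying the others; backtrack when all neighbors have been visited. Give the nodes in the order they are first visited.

Visit E
E → L
L → G
G → N
N → D
D → J
J → B
D → F
F → O
O → M
O → H
O → C
C → K
K → I
L → A

E -> L -> G -> N -> D -> J -> B -> F -> O -> M -> H -> C -> K -> I -> A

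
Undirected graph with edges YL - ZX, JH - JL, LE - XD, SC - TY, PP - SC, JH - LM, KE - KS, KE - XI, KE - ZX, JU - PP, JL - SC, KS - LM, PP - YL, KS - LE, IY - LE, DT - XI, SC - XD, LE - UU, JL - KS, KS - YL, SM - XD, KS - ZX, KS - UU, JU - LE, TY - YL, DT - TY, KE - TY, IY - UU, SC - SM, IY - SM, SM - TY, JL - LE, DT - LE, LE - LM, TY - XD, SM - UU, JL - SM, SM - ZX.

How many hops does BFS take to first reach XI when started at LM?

Level 0: LM
Level 1: JH, KS, LE
Level 2: DT, IY, JL, JU, KE, UU, XD, YL, ZX
Level 3: PP, SC, SM, TY, XI
XI first appears at level 3.

3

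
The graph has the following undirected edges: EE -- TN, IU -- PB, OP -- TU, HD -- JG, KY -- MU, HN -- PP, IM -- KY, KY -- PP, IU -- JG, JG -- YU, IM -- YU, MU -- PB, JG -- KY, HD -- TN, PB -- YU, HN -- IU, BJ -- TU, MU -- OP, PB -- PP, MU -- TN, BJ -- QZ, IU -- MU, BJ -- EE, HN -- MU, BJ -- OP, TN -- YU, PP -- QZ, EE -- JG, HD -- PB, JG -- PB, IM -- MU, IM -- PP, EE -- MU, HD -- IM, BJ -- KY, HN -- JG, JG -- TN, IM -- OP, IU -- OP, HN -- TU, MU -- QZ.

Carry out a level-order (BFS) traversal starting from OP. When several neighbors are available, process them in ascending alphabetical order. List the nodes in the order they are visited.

OP, BJ, IM, IU, MU, TU, EE, KY, QZ, HD, PP, YU, HN, JG, PB, TN

Visit OP; enqueue BJ, IM, IU, MU, TU → queue [BJ, IM, IU, MU, TU]
Visit BJ; enqueue EE, KY, QZ → queue [IM, IU, MU, TU, EE, KY, QZ]
Visit IM; enqueue HD, PP, YU → queue [IU, MU, TU, EE, KY, QZ, HD, PP, YU]
Visit IU; enqueue HN, JG, PB → queue [MU, TU, EE, KY, QZ, HD, PP, YU, HN, JG, PB]
Visit MU; enqueue TN → queue [TU, EE, KY, QZ, HD, PP, YU, HN, JG, PB, TN]
Visit TU → queue [EE, KY, QZ, HD, PP, YU, HN, JG, PB, TN]
Visit EE → queue [KY, QZ, HD, PP, YU, HN, JG, PB, TN]
Visit KY → queue [QZ, HD, PP, YU, HN, JG, PB, TN]
Visit QZ → queue [HD, PP, YU, HN, JG, PB, TN]
Visit HD → queue [PP, YU, HN, JG, PB, TN]
Visit PP → queue [YU, HN, JG, PB, TN]
Visit YU → queue [HN, JG, PB, TN]
Visit HN → queue [JG, PB, TN]
Visit JG → queue [PB, TN]
Visit PB → queue [TN]
Visit TN → queue []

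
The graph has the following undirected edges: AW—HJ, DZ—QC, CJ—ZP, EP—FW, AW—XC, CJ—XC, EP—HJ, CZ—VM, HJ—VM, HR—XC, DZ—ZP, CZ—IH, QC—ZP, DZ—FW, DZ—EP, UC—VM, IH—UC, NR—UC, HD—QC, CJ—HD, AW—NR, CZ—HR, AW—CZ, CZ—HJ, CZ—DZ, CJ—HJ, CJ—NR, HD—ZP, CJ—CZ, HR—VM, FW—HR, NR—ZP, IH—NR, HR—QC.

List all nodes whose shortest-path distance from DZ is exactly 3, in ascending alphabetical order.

Level 0: DZ
Level 1: CZ, EP, FW, QC, ZP
Level 2: AW, CJ, HD, HJ, HR, IH, NR, VM
Level 3: UC, XC

UC, XC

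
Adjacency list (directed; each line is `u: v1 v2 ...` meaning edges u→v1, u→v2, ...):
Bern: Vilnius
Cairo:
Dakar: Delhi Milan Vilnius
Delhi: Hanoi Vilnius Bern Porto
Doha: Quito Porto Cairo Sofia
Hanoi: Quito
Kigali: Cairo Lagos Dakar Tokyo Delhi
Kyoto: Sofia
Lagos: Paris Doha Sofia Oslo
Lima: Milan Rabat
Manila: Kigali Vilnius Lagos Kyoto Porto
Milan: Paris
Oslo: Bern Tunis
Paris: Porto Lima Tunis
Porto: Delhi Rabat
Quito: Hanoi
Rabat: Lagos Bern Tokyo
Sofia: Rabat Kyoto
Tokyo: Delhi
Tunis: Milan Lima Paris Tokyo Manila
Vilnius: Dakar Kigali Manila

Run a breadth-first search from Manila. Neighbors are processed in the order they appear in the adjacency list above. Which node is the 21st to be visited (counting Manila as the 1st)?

Quito

Visit Manila; enqueue Kigali, Vilnius, Lagos, Kyoto, Porto → queue [Kigali, Vilnius, Lagos, Kyoto, Porto]
Visit Kigali; enqueue Cairo, Dakar, Tokyo, Delhi → queue [Vilnius, Lagos, Kyoto, Porto, Cairo, Dakar, Tokyo, Delhi]
Visit Vilnius → queue [Lagos, Kyoto, Porto, Cairo, Dakar, Tokyo, Delhi]
Visit Lagos; enqueue Paris, Doha, Sofia, Oslo → queue [Kyoto, Porto, Cairo, Dakar, Tokyo, Delhi, Paris, Doha, Sofia, Oslo]
Visit Kyoto → queue [Porto, Cairo, Dakar, Tokyo, Delhi, Paris, Doha, Sofia, Oslo]
Visit Porto; enqueue Rabat → queue [Cairo, Dakar, Tokyo, Delhi, Paris, Doha, Sofia, Oslo, Rabat]
Visit Cairo → queue [Dakar, Tokyo, Delhi, Paris, Doha, Sofia, Oslo, Rabat]
Visit Dakar; enqueue Milan → queue [Tokyo, Delhi, Paris, Doha, Sofia, Oslo, Rabat, Milan]
Visit Tokyo → queue [Delhi, Paris, Doha, Sofia, Oslo, Rabat, Milan]
Visit Delhi; enqueue Hanoi, Bern → queue [Paris, Doha, Sofia, Oslo, Rabat, Milan, Hanoi, Bern]
Visit Paris; enqueue Lima, Tunis → queue [Doha, Sofia, Oslo, Rabat, Milan, Hanoi, Bern, Lima, Tunis]
Visit Doha; enqueue Quito → queue [Sofia, Oslo, Rabat, Milan, Hanoi, Bern, Lima, Tunis, Quito]
Visit Sofia → queue [Oslo, Rabat, Milan, Hanoi, Bern, Lima, Tunis, Quito]
Visit Oslo → queue [Rabat, Milan, Hanoi, Bern, Lima, Tunis, Quito]
Visit Rabat → queue [Milan, Hanoi, Bern, Lima, Tunis, Quito]
Visit Milan → queue [Hanoi, Bern, Lima, Tunis, Quito]
Visit Hanoi → queue [Bern, Lima, Tunis, Quito]
Visit Bern → queue [Lima, Tunis, Quito]
Visit Lima → queue [Tunis, Quito]
Visit Tunis → queue [Quito]
Visit Quito → queue []

Visit order: Manila, Kigali, Vilnius, Lagos, Kyoto, Porto, Cairo, Dakar, Tokyo, Delhi, Paris, Doha, Sofia, Oslo, Rabat, Milan, Hanoi, Bern, Lima, Tunis, Quito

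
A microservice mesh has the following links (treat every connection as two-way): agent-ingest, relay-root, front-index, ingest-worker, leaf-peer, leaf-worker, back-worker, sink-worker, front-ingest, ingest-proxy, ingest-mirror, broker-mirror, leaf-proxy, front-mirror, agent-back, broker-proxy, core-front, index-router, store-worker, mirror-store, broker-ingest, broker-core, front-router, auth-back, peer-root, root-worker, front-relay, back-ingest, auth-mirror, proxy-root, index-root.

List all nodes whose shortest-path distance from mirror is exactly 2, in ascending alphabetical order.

agent, back, core, index, proxy, relay, router, worker

Level 0: mirror
Level 1: auth, broker, front, ingest, store
Level 2: agent, back, core, index, proxy, relay, router, worker
Level 3: leaf, root, sink
Level 4: peer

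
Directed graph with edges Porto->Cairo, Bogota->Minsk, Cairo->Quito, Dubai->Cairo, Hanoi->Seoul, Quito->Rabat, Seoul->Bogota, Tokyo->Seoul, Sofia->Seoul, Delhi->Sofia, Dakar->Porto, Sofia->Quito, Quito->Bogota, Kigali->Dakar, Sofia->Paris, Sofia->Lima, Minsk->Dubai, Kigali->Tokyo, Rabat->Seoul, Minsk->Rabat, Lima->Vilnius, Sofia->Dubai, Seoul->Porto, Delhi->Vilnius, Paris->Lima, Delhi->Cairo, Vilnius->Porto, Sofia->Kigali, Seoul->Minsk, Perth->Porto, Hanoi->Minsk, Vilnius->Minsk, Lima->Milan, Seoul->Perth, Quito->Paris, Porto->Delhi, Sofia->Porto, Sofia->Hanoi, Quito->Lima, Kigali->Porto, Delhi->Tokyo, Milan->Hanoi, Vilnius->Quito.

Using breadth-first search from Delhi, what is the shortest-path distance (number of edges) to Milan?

Level 0: Delhi
Level 1: Cairo, Sofia, Tokyo, Vilnius
Level 2: Dubai, Hanoi, Kigali, Lima, Minsk, Paris, Porto, Quito, Seoul
Level 3: Bogota, Dakar, Milan, Perth, Rabat
Milan first appears at level 3.

3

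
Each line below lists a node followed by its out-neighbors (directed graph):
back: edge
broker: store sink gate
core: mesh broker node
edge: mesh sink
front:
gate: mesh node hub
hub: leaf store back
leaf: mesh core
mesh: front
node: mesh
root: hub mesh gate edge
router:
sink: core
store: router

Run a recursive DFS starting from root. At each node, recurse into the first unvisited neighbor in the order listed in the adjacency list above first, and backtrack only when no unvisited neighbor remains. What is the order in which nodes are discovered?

root → hub → leaf → mesh → front → core → broker → store → router → sink → gate → node → back → edge

Visit root
root → hub
hub → leaf
leaf → mesh
mesh → front
leaf → core
core → broker
broker → store
store → router
broker → sink
broker → gate
gate → node
hub → back
back → edge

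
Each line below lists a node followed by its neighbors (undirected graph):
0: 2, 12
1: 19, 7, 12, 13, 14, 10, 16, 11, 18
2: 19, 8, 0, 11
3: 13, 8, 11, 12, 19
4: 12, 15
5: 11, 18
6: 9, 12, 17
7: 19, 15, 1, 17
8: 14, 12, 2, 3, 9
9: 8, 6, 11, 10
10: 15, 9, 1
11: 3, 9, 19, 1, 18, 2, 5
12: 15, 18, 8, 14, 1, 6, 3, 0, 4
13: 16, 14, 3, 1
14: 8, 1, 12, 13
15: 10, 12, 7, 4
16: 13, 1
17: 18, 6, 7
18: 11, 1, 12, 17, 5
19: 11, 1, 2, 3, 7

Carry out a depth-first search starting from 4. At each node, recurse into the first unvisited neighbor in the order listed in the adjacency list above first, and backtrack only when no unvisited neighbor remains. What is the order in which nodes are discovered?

4 12 15 10 9 8 14 1 19 11 3 13 16 18 17 6 7 5 2 0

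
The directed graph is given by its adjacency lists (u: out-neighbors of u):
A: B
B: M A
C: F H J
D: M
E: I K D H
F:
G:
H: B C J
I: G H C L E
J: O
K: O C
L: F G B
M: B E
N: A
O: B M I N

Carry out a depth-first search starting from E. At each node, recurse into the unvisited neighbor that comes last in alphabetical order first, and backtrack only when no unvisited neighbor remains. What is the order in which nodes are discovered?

Visit E
E → K
K → O
O → N
N → A
A → B
B → M
O → I
I → L
L → G
L → F
I → H
H → J
H → C
E → D

E -> K -> O -> N -> A -> B -> M -> I -> L -> G -> F -> H -> J -> C -> D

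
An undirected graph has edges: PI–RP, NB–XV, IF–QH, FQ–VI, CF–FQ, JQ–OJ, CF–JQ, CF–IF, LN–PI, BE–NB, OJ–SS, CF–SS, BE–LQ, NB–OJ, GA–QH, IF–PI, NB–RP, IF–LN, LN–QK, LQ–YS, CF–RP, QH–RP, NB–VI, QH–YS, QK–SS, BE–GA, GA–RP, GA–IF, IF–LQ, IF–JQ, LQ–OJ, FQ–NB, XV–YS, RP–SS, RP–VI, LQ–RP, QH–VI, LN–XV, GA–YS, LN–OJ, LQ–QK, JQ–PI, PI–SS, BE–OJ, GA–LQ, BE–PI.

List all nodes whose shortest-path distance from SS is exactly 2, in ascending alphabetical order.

BE, FQ, GA, IF, JQ, LN, LQ, NB, QH, VI

Level 0: SS
Level 1: CF, OJ, PI, QK, RP
Level 2: BE, FQ, GA, IF, JQ, LN, LQ, NB, QH, VI
Level 3: XV, YS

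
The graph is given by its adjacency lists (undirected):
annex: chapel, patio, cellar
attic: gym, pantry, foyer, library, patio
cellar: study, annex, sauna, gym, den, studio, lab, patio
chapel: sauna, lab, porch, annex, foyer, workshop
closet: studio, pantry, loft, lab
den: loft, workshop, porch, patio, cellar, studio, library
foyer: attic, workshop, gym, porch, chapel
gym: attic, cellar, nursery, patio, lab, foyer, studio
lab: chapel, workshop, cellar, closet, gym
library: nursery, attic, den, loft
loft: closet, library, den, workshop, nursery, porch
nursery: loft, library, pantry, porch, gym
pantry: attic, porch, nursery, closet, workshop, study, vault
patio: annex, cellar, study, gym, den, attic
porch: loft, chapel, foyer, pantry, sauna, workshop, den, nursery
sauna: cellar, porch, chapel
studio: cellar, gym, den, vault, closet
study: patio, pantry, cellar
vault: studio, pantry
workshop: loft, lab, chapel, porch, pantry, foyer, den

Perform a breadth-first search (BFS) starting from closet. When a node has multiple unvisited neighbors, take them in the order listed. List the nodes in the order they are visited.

closet, studio, pantry, loft, lab, cellar, gym, den, vault, attic, porch, nursery, workshop, study, library, chapel, annex, sauna, patio, foyer

Visit closet; enqueue studio, pantry, loft, lab → queue [studio, pantry, loft, lab]
Visit studio; enqueue cellar, gym, den, vault → queue [pantry, loft, lab, cellar, gym, den, vault]
Visit pantry; enqueue attic, porch, nursery, workshop, study → queue [loft, lab, cellar, gym, den, vault, attic, porch, nursery, workshop, study]
Visit loft; enqueue library → queue [lab, cellar, gym, den, vault, attic, porch, nursery, workshop, study, library]
Visit lab; enqueue chapel → queue [cellar, gym, den, vault, attic, porch, nursery, workshop, study, library, chapel]
Visit cellar; enqueue annex, sauna, patio → queue [gym, den, vault, attic, porch, nursery, workshop, study, library, chapel, annex, sauna, patio]
Visit gym; enqueue foyer → queue [den, vault, attic, porch, nursery, workshop, study, library, chapel, annex, sauna, patio, foyer]
Visit den → queue [vault, attic, porch, nursery, workshop, study, library, chapel, annex, sauna, patio, foyer]
Visit vault → queue [attic, porch, nursery, workshop, study, library, chapel, annex, sauna, patio, foyer]
Visit attic → queue [porch, nursery, workshop, study, library, chapel, annex, sauna, patio, foyer]
Visit porch → queue [nursery, workshop, study, library, chapel, annex, sauna, patio, foyer]
Visit nursery → queue [workshop, study, library, chapel, annex, sauna, patio, foyer]
Visit workshop → queue [study, library, chapel, annex, sauna, patio, foyer]
Visit study → queue [library, chapel, annex, sauna, patio, foyer]
Visit library → queue [chapel, annex, sauna, patio, foyer]
Visit chapel → queue [annex, sauna, patio, foyer]
Visit annex → queue [sauna, patio, foyer]
Visit sauna → queue [patio, foyer]
Visit patio → queue [foyer]
Visit foyer → queue []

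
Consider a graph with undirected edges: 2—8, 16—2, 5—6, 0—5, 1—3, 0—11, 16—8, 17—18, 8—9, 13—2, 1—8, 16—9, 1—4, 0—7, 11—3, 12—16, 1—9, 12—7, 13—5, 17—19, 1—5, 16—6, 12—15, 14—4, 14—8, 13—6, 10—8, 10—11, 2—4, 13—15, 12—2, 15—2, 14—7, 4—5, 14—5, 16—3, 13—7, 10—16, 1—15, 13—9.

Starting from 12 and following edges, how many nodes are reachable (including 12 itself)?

17

BFS from 12 visits: 12, 2, 7, 15, 16, 4, 8, 13, 0, 14, 1, 3, 6, 9, 10, 5, 11
Reachable nodes: 17 of 20 total.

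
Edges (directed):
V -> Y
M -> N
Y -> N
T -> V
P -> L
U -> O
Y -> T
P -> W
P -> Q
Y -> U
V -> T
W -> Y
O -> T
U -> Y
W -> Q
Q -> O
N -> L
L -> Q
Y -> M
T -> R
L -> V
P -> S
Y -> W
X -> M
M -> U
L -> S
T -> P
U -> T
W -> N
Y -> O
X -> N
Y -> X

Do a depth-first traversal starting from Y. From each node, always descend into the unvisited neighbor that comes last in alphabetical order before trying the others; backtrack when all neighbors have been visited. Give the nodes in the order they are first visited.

Y, X, N, L, V, T, R, P, W, Q, O, S, M, U

Visit Y
Y → X
X → N
N → L
L → V
V → T
T → R
T → P
P → W
W → Q
Q → O
P → S
X → M
M → U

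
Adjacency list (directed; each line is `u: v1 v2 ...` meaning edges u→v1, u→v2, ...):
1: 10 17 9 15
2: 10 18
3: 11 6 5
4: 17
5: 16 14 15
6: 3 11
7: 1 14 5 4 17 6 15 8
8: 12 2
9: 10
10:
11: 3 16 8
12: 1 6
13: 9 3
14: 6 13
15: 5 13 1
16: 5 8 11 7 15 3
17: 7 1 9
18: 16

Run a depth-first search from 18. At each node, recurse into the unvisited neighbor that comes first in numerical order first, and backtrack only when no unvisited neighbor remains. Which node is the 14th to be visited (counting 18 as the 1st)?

Visit 18
18 → 16
16 → 3
3 → 5
5 → 14
14 → 6
6 → 11
11 → 8
8 → 2
2 → 10
8 → 12
12 → 1
1 → 9
1 → 15
15 → 13
1 → 17
17 → 7
7 → 4

Visit order: 18, 16, 3, 5, 14, 6, 11, 8, 2, 10, 12, 1, 9, 15, 13, 17, 7, 4

15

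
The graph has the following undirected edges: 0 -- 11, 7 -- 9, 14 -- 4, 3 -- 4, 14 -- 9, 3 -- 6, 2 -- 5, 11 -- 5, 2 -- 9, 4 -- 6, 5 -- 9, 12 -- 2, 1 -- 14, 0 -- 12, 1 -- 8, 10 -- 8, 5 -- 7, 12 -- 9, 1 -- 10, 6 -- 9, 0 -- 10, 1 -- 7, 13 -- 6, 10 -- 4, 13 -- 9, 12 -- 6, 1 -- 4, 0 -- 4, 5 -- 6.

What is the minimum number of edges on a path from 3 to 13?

Level 0: 3
Level 1: 4, 6
Level 2: 0, 1, 5, 9, 10, 12, 13, 14
Level 3: 2, 7, 8, 11
13 first appears at level 2.

2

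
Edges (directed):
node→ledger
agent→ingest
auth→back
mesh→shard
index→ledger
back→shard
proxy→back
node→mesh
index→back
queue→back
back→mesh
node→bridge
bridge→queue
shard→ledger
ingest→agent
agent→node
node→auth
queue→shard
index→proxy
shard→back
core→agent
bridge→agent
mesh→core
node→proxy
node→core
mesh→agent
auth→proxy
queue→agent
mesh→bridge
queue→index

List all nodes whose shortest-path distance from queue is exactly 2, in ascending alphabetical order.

Level 0: queue
Level 1: agent, back, index, shard
Level 2: ingest, ledger, mesh, node, proxy
Level 3: auth, bridge, core

ingest, ledger, mesh, node, proxy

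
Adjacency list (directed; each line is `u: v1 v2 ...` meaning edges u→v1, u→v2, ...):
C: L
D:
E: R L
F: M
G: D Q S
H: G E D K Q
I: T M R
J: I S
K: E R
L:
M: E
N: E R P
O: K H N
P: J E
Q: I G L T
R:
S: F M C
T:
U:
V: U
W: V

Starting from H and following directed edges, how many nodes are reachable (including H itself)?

14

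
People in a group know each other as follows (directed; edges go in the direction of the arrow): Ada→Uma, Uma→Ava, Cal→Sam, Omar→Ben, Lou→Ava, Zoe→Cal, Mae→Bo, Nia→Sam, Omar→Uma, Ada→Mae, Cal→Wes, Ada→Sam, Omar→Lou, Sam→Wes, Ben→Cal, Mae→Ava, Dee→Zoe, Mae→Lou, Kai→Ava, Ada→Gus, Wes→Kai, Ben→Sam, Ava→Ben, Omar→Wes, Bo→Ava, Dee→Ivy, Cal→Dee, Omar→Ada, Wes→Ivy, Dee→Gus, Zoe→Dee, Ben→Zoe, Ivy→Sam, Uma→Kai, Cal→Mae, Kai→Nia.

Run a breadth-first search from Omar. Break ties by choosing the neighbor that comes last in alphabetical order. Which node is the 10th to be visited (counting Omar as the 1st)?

Zoe

Visit Omar; enqueue Wes, Uma, Lou, Ben, Ada → queue [Wes, Uma, Lou, Ben, Ada]
Visit Wes; enqueue Kai, Ivy → queue [Uma, Lou, Ben, Ada, Kai, Ivy]
Visit Uma; enqueue Ava → queue [Lou, Ben, Ada, Kai, Ivy, Ava]
Visit Lou → queue [Ben, Ada, Kai, Ivy, Ava]
Visit Ben; enqueue Zoe, Sam, Cal → queue [Ada, Kai, Ivy, Ava, Zoe, Sam, Cal]
Visit Ada; enqueue Mae, Gus → queue [Kai, Ivy, Ava, Zoe, Sam, Cal, Mae, Gus]
Visit Kai; enqueue Nia → queue [Ivy, Ava, Zoe, Sam, Cal, Mae, Gus, Nia]
Visit Ivy → queue [Ava, Zoe, Sam, Cal, Mae, Gus, Nia]
Visit Ava → queue [Zoe, Sam, Cal, Mae, Gus, Nia]
Visit Zoe; enqueue Dee → queue [Sam, Cal, Mae, Gus, Nia, Dee]
Visit Sam → queue [Cal, Mae, Gus, Nia, Dee]
Visit Cal → queue [Mae, Gus, Nia, Dee]
Visit Mae; enqueue Bo → queue [Gus, Nia, Dee, Bo]
Visit Gus → queue [Nia, Dee, Bo]
Visit Nia → queue [Dee, Bo]
Visit Dee → queue [Bo]
Visit Bo → queue []

Visit order: Omar, Wes, Uma, Lou, Ben, Ada, Kai, Ivy, Ava, Zoe, Sam, Cal, Mae, Gus, Nia, Dee, Bo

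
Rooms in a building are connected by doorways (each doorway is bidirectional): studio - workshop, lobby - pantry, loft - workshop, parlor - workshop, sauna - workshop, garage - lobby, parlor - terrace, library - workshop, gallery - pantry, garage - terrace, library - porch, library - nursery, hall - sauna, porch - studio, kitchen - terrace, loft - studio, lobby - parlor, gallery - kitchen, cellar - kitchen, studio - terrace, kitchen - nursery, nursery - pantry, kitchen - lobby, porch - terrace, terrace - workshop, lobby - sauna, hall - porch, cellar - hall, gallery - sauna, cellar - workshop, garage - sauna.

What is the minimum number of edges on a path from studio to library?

Level 0: studio
Level 1: loft, porch, terrace, workshop
Level 2: cellar, garage, hall, kitchen, library, parlor, sauna
Level 3: gallery, lobby, nursery
Level 4: pantry
library first appears at level 2.

2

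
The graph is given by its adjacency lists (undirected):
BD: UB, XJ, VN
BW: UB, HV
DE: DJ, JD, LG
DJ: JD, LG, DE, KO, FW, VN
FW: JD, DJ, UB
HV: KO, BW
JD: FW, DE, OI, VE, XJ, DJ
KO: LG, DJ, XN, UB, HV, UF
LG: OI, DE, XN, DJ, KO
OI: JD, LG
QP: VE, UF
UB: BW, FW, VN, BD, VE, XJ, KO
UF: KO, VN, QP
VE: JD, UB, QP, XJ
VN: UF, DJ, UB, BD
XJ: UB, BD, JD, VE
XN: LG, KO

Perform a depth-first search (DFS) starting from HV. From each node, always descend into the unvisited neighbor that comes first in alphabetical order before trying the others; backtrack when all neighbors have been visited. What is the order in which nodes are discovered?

HV BW UB BD VN DJ DE JD FW OI LG KO UF QP VE XJ XN

Visit HV
HV → BW
BW → UB
UB → BD
BD → VN
VN → DJ
DJ → DE
DE → JD
JD → FW
JD → OI
OI → LG
LG → KO
KO → UF
UF → QP
QP → VE
VE → XJ
KO → XN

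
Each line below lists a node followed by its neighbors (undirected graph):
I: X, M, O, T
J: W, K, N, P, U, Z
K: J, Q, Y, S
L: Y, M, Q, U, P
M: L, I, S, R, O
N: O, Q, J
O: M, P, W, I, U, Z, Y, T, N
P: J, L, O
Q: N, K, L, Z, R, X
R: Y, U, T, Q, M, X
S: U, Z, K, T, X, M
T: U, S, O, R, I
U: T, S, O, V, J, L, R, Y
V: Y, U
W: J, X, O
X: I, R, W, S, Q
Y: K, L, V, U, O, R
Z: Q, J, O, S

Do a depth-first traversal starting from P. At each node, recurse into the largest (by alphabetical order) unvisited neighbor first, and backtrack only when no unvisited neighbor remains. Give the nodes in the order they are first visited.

P, O, Z, S, X, W, J, U, Y, V, R, T, I, M, L, Q, N, K

Visit P
P → O
O → Z
Z → S
S → X
X → W
W → J
J → U
U → Y
Y → V
Y → R
R → T
T → I
I → M
M → L
L → Q
Q → N
Q → K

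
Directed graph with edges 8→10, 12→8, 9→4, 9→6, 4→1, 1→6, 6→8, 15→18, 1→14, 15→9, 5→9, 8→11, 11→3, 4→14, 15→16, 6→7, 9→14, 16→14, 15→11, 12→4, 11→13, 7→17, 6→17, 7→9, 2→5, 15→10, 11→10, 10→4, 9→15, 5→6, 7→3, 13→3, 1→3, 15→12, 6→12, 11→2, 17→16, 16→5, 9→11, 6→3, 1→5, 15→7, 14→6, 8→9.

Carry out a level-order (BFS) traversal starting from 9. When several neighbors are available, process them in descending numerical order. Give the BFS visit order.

Visit 9; enqueue 15, 14, 11, 6, 4 → queue [15, 14, 11, 6, 4]
Visit 15; enqueue 18, 16, 12, 10, 7 → queue [14, 11, 6, 4, 18, 16, 12, 10, 7]
Visit 14 → queue [11, 6, 4, 18, 16, 12, 10, 7]
Visit 11; enqueue 13, 3, 2 → queue [6, 4, 18, 16, 12, 10, 7, 13, 3, 2]
Visit 6; enqueue 17, 8 → queue [4, 18, 16, 12, 10, 7, 13, 3, 2, 17, 8]
Visit 4; enqueue 1 → queue [18, 16, 12, 10, 7, 13, 3, 2, 17, 8, 1]
Visit 18 → queue [16, 12, 10, 7, 13, 3, 2, 17, 8, 1]
Visit 16; enqueue 5 → queue [12, 10, 7, 13, 3, 2, 17, 8, 1, 5]
Visit 12 → queue [10, 7, 13, 3, 2, 17, 8, 1, 5]
Visit 10 → queue [7, 13, 3, 2, 17, 8, 1, 5]
Visit 7 → queue [13, 3, 2, 17, 8, 1, 5]
Visit 13 → queue [3, 2, 17, 8, 1, 5]
Visit 3 → queue [2, 17, 8, 1, 5]
Visit 2 → queue [17, 8, 1, 5]
Visit 17 → queue [8, 1, 5]
Visit 8 → queue [1, 5]
Visit 1 → queue [5]
Visit 5 → queue []

9, 15, 14, 11, 6, 4, 18, 16, 12, 10, 7, 13, 3, 2, 17, 8, 1, 5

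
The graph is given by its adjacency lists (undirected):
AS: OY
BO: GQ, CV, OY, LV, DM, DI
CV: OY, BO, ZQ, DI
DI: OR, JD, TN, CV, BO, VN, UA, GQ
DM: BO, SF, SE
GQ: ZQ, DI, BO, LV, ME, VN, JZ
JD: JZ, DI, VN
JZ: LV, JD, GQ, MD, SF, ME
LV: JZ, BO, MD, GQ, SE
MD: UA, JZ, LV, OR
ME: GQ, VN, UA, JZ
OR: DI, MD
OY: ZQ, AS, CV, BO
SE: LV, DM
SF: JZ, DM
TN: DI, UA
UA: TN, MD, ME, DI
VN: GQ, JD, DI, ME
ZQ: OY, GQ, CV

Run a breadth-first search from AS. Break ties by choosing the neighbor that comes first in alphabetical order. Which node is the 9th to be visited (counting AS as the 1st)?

Visit AS; enqueue OY → queue [OY]
Visit OY; enqueue BO, CV, ZQ → queue [BO, CV, ZQ]
Visit BO; enqueue DI, DM, GQ, LV → queue [CV, ZQ, DI, DM, GQ, LV]
Visit CV → queue [ZQ, DI, DM, GQ, LV]
Visit ZQ → queue [DI, DM, GQ, LV]
Visit DI; enqueue JD, OR, TN, UA, VN → queue [DM, GQ, LV, JD, OR, TN, UA, VN]
Visit DM; enqueue SE, SF → queue [GQ, LV, JD, OR, TN, UA, VN, SE, SF]
Visit GQ; enqueue JZ, ME → queue [LV, JD, OR, TN, UA, VN, SE, SF, JZ, ME]
Visit LV; enqueue MD → queue [JD, OR, TN, UA, VN, SE, SF, JZ, ME, MD]
Visit JD → queue [OR, TN, UA, VN, SE, SF, JZ, ME, MD]
Visit OR → queue [TN, UA, VN, SE, SF, JZ, ME, MD]
Visit TN → queue [UA, VN, SE, SF, JZ, ME, MD]
Visit UA → queue [VN, SE, SF, JZ, ME, MD]
Visit VN → queue [SE, SF, JZ, ME, MD]
Visit SE → queue [SF, JZ, ME, MD]
Visit SF → queue [JZ, ME, MD]
Visit JZ → queue [ME, MD]
Visit ME → queue [MD]
Visit MD → queue []

Visit order: AS, OY, BO, CV, ZQ, DI, DM, GQ, LV, JD, OR, TN, UA, VN, SE, SF, JZ, ME, MD

LV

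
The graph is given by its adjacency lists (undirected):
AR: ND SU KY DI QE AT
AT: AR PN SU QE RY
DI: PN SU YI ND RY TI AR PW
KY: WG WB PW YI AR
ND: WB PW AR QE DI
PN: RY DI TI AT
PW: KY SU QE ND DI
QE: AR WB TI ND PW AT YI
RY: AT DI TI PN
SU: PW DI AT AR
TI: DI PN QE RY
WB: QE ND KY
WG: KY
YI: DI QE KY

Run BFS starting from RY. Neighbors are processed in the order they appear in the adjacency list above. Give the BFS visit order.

RY AT DI TI PN AR SU QE YI ND PW KY WB WG

Visit RY; enqueue AT, DI, TI, PN → queue [AT, DI, TI, PN]
Visit AT; enqueue AR, SU, QE → queue [DI, TI, PN, AR, SU, QE]
Visit DI; enqueue YI, ND, PW → queue [TI, PN, AR, SU, QE, YI, ND, PW]
Visit TI → queue [PN, AR, SU, QE, YI, ND, PW]
Visit PN → queue [AR, SU, QE, YI, ND, PW]
Visit AR; enqueue KY → queue [SU, QE, YI, ND, PW, KY]
Visit SU → queue [QE, YI, ND, PW, KY]
Visit QE; enqueue WB → queue [YI, ND, PW, KY, WB]
Visit YI → queue [ND, PW, KY, WB]
Visit ND → queue [PW, KY, WB]
Visit PW → queue [KY, WB]
Visit KY; enqueue WG → queue [WB, WG]
Visit WB → queue [WG]
Visit WG → queue []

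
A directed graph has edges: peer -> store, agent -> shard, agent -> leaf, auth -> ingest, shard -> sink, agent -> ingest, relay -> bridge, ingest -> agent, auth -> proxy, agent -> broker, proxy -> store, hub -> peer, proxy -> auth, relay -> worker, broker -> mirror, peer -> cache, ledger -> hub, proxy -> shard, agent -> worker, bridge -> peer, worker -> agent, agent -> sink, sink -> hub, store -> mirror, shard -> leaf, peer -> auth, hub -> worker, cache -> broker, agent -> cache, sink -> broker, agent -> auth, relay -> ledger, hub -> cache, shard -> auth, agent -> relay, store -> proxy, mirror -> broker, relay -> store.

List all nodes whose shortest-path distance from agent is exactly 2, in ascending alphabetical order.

bridge, hub, ledger, mirror, proxy, store

Level 0: agent
Level 1: auth, broker, cache, ingest, leaf, relay, shard, sink, worker
Level 2: bridge, hub, ledger, mirror, proxy, store
Level 3: peer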